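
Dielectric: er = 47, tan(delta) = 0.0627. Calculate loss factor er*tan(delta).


Loss = 47 * 0.0627 = 2.947

2.947


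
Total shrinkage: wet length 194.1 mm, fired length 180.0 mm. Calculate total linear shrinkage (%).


TS = (194.1 - 180.0) / 194.1 * 100 = 7.26%

7.26


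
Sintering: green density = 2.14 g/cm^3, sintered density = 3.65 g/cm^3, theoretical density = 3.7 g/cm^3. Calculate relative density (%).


Relative = 3.65 / 3.7 * 100 = 98.6%

98.6


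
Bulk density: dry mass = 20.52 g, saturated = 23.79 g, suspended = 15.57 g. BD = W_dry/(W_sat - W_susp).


BD = 20.52 / (23.79 - 15.57) = 20.52 / 8.22 = 2.496 g/cm^3

2.496


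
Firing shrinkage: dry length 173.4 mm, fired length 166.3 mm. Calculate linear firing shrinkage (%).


FS = (173.4 - 166.3) / 173.4 * 100 = 4.09%

4.09


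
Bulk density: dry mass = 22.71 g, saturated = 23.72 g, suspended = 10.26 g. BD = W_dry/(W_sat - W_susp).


BD = 22.71 / (23.72 - 10.26) = 22.71 / 13.46 = 1.687 g/cm^3

1.687


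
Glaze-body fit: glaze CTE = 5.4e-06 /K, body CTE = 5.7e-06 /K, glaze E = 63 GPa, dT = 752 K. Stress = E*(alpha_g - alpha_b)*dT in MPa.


Stress = 63*1000*(5.4e-06 - 5.7e-06)*752 = -14.2 MPa

-14.2


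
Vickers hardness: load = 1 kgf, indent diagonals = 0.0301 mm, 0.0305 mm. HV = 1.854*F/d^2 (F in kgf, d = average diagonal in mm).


d_avg = (0.0301+0.0305)/2 = 0.0303 mm
HV = 1.854*1/0.0303^2 = 2019

2019


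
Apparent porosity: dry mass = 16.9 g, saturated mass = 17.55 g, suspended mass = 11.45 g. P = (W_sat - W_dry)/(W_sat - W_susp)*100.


P = (17.55 - 16.9) / (17.55 - 11.45) * 100 = 0.65 / 6.1 * 100 = 10.7%

10.7


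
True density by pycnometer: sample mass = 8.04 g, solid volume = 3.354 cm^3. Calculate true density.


TD = 8.04 / 3.354 = 2.397 g/cm^3

2.397


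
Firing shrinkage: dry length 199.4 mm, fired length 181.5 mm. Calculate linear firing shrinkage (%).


FS = (199.4 - 181.5) / 199.4 * 100 = 8.98%

8.98


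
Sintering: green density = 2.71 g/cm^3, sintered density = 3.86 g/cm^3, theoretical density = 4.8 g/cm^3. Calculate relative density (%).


Relative = 3.86 / 4.8 * 100 = 80.4%

80.4


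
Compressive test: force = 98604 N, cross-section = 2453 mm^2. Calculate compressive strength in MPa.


CS = 98604 / 2453 = 40.2 MPa

40.2


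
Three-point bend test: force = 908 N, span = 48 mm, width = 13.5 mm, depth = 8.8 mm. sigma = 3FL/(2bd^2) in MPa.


sigma = 3*908*48/(2*13.5*8.8^2) = 62.5 MPa

62.5


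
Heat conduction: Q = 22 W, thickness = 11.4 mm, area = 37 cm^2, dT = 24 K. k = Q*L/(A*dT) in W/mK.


k = 22*11.4/1000/(37/10000*24) = 2.82 W/mK

2.82


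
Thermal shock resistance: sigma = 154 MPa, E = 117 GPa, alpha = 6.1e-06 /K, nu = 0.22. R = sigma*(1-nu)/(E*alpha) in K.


R = 154*(1-0.22)/(117*1000*6.1e-06) = 168 K

168


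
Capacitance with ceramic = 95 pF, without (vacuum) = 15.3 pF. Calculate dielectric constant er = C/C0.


er = 95 / 15.3 = 6.21

6.21


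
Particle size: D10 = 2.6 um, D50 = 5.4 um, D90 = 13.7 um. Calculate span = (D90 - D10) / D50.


Span = (13.7 - 2.6) / 5.4 = 11.1 / 5.4 = 2.056

2.056


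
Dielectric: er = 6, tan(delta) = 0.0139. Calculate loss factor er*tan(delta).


Loss = 6 * 0.0139 = 0.083

0.083


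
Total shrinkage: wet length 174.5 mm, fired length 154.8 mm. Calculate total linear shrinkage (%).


TS = (174.5 - 154.8) / 174.5 * 100 = 11.29%

11.29


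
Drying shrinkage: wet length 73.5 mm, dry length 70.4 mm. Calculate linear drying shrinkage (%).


DS = (73.5 - 70.4) / 73.5 * 100 = 4.22%

4.22


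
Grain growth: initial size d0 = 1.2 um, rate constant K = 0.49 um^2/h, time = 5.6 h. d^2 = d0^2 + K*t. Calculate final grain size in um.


d^2 = 1.2^2 + 0.49*5.6 = 4.184
d = sqrt(4.184) = 2.05 um

2.05


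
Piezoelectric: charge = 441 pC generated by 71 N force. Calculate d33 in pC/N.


d33 = 441 / 71 = 6.2 pC/N

6.2


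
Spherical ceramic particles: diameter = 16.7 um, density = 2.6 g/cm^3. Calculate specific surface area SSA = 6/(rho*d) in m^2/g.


SSA = 6 / (2.6 * 16.7) = 0.138 m^2/g

0.138


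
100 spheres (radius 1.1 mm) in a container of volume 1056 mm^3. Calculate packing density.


V_sphere = 4/3*pi*1.1^3 = 5.5753 mm^3
Total V = 100*5.5753 = 557.53 mm^3
PD = 557.53 / 1056 = 0.528

0.528


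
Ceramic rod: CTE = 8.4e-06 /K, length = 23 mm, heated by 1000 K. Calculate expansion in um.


dL = 8.4e-06 * 23 * 1000 * 1000 = 193.2 um

193.2


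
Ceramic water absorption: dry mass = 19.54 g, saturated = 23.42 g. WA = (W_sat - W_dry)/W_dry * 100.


WA = (23.42 - 19.54) / 19.54 * 100 = 19.86%

19.86


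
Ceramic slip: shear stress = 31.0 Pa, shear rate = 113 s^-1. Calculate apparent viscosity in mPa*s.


eta = tau/gamma * 1000 = 31.0/113 * 1000 = 274.3 mPa*s

274.3


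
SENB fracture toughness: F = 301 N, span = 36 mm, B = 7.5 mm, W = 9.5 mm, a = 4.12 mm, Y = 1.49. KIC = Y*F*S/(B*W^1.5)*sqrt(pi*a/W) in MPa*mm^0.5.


KIC = 1.49*301*36/(7.5*9.5^1.5)*sqrt(pi*4.12/9.5) = 85.82

85.82


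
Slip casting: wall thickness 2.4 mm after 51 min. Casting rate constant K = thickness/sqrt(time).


K = 2.4 / sqrt(51) = 2.4 / 7.1414 = 0.336 mm/min^0.5

0.336


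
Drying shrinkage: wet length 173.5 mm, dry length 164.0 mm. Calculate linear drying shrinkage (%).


DS = (173.5 - 164.0) / 173.5 * 100 = 5.48%

5.48


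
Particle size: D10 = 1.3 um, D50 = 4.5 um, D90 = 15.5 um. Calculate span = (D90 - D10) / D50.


Span = (15.5 - 1.3) / 4.5 = 14.2 / 4.5 = 3.156

3.156


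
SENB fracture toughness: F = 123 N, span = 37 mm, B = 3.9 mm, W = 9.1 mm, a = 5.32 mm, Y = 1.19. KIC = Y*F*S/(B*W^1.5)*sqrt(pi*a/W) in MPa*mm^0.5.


KIC = 1.19*123*37/(3.9*9.1^1.5)*sqrt(pi*5.32/9.1) = 68.55

68.55


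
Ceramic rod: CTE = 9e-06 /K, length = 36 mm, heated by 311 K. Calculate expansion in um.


dL = 9e-06 * 36 * 311 * 1000 = 100.764 um

100.764


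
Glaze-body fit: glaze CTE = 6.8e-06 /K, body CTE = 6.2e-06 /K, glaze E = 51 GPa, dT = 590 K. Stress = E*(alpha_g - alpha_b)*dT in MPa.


Stress = 51*1000*(6.8e-06 - 6.2e-06)*590 = 18.1 MPa

18.1


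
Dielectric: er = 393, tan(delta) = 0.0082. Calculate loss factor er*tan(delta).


Loss = 393 * 0.0082 = 3.223

3.223


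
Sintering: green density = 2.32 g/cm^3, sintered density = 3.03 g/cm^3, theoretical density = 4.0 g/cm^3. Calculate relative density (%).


Relative = 3.03 / 4.0 * 100 = 75.8%

75.8


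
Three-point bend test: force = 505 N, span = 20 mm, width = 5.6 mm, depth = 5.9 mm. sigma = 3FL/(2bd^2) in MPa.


sigma = 3*505*20/(2*5.6*5.9^2) = 77.7 MPa

77.7


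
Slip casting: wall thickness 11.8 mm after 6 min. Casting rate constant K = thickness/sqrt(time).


K = 11.8 / sqrt(6) = 11.8 / 2.4495 = 4.817 mm/min^0.5

4.817


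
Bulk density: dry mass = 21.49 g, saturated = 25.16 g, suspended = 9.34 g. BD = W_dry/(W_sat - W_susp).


BD = 21.49 / (25.16 - 9.34) = 21.49 / 15.82 = 1.358 g/cm^3

1.358


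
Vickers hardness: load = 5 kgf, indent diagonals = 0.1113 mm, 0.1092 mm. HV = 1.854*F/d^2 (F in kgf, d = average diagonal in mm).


d_avg = (0.1113+0.1092)/2 = 0.11025 mm
HV = 1.854*5/0.11025^2 = 763

763


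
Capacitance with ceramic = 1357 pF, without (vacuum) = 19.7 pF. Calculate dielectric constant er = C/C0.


er = 1357 / 19.7 = 68.88

68.88


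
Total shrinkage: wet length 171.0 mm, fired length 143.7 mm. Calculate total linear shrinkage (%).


TS = (171.0 - 143.7) / 171.0 * 100 = 15.96%

15.96


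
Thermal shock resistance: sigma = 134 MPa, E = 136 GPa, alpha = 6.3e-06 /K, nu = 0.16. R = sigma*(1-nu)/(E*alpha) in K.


R = 134*(1-0.16)/(136*1000*6.3e-06) = 131 K

131


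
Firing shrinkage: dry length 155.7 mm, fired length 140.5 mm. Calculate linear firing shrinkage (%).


FS = (155.7 - 140.5) / 155.7 * 100 = 9.76%

9.76


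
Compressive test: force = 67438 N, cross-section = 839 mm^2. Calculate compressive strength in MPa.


CS = 67438 / 839 = 80.4 MPa

80.4


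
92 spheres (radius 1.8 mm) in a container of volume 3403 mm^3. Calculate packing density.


V_sphere = 4/3*pi*1.8^3 = 24.429 mm^3
Total V = 92*24.429 = 2247.468 mm^3
PD = 2247.468 / 3403 = 0.66

0.66


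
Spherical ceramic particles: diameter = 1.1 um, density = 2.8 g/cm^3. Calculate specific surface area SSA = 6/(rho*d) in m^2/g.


SSA = 6 / (2.8 * 1.1) = 1.948 m^2/g

1.948


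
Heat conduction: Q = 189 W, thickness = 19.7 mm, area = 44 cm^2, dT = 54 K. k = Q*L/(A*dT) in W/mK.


k = 189*19.7/1000/(44/10000*54) = 15.67 W/mK

15.67


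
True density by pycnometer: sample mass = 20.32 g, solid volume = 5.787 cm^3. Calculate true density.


TD = 20.32 / 5.787 = 3.511 g/cm^3

3.511


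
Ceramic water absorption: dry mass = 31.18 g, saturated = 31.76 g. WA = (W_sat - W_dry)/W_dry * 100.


WA = (31.76 - 31.18) / 31.18 * 100 = 1.86%

1.86


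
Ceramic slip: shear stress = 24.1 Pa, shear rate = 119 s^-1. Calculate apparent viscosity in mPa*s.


eta = tau/gamma * 1000 = 24.1/119 * 1000 = 202.5 mPa*s

202.5


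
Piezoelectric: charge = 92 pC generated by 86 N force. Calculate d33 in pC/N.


d33 = 92 / 86 = 1.1 pC/N

1.1


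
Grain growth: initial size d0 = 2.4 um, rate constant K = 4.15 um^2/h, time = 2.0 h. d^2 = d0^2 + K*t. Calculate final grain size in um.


d^2 = 2.4^2 + 4.15*2.0 = 14.06
d = sqrt(14.06) = 3.75 um

3.75


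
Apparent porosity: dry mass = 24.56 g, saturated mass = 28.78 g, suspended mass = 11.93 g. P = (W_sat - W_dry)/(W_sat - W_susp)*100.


P = (28.78 - 24.56) / (28.78 - 11.93) * 100 = 4.22 / 16.85 * 100 = 25.0%

25.0


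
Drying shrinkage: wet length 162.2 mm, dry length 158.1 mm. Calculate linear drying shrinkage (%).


DS = (162.2 - 158.1) / 162.2 * 100 = 2.53%

2.53


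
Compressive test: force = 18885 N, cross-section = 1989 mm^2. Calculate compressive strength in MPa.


CS = 18885 / 1989 = 9.5 MPa

9.5


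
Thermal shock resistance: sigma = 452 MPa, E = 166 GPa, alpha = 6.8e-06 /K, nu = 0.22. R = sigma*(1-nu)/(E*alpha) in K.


R = 452*(1-0.22)/(166*1000*6.8e-06) = 312 K

312


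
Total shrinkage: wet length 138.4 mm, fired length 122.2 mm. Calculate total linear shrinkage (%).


TS = (138.4 - 122.2) / 138.4 * 100 = 11.71%

11.71


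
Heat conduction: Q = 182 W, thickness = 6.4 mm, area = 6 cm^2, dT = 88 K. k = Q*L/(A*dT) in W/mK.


k = 182*6.4/1000/(6/10000*88) = 22.06 W/mK

22.06


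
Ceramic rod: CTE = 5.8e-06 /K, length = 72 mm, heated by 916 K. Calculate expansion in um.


dL = 5.8e-06 * 72 * 916 * 1000 = 382.522 um

382.522


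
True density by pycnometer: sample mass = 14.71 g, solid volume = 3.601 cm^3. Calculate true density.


TD = 14.71 / 3.601 = 4.085 g/cm^3

4.085


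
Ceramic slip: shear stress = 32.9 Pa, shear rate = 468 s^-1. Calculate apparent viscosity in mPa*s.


eta = tau/gamma * 1000 = 32.9/468 * 1000 = 70.3 mPa*s

70.3


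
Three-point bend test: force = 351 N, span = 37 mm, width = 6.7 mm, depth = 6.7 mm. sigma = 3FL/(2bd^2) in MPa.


sigma = 3*351*37/(2*6.7*6.7^2) = 64.8 MPa

64.8


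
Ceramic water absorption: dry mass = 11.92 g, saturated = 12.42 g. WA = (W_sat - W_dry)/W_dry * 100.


WA = (12.42 - 11.92) / 11.92 * 100 = 4.19%

4.19


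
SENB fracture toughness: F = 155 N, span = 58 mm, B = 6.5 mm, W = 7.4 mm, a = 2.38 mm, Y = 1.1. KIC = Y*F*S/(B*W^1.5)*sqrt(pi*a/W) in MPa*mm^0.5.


KIC = 1.1*155*58/(6.5*7.4^1.5)*sqrt(pi*2.38/7.4) = 75.97

75.97


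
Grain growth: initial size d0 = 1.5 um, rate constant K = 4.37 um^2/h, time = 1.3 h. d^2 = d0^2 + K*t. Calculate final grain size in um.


d^2 = 1.5^2 + 4.37*1.3 = 7.931
d = sqrt(7.931) = 2.82 um

2.82


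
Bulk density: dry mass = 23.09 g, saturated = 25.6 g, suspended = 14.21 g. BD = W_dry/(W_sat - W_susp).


BD = 23.09 / (25.6 - 14.21) = 23.09 / 11.39 = 2.027 g/cm^3

2.027


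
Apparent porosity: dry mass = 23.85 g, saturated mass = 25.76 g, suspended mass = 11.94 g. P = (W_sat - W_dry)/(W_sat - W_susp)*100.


P = (25.76 - 23.85) / (25.76 - 11.94) * 100 = 1.91 / 13.82 * 100 = 13.8%

13.8


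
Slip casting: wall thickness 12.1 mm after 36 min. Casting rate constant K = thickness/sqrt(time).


K = 12.1 / sqrt(36) = 12.1 / 6.0 = 2.017 mm/min^0.5

2.017


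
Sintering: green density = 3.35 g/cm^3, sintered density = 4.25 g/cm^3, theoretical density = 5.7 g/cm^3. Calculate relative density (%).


Relative = 4.25 / 5.7 * 100 = 74.6%

74.6


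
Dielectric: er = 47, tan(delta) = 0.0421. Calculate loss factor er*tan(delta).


Loss = 47 * 0.0421 = 1.979

1.979


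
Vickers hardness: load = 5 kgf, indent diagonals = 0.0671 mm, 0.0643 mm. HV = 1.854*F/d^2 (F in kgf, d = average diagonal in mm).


d_avg = (0.0671+0.0643)/2 = 0.0657 mm
HV = 1.854*5/0.0657^2 = 2148

2148


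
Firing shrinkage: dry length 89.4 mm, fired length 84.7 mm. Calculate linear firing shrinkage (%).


FS = (89.4 - 84.7) / 89.4 * 100 = 5.26%

5.26


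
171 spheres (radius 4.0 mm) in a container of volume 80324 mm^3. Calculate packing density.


V_sphere = 4/3*pi*4.0^3 = 268.0826 mm^3
Total V = 171*268.0826 = 45842.1246 mm^3
PD = 45842.1246 / 80324 = 0.571

0.571


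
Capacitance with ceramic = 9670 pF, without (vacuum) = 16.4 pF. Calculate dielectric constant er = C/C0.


er = 9670 / 16.4 = 589.63

589.63


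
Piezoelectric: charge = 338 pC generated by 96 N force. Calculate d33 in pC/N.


d33 = 338 / 96 = 3.5 pC/N

3.5


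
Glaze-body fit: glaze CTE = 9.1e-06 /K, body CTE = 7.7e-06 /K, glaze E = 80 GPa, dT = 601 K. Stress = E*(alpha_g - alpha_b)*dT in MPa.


Stress = 80*1000*(9.1e-06 - 7.7e-06)*601 = 67.3 MPa

67.3


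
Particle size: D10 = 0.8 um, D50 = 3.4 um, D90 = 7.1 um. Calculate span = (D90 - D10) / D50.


Span = (7.1 - 0.8) / 3.4 = 6.3 / 3.4 = 1.853

1.853


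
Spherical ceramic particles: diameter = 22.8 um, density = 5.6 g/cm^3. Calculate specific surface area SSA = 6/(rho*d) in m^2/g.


SSA = 6 / (5.6 * 22.8) = 0.047 m^2/g

0.047


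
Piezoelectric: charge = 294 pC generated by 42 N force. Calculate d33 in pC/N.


d33 = 294 / 42 = 7.0 pC/N

7.0


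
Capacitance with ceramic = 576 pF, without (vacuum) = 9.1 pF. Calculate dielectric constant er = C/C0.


er = 576 / 9.1 = 63.3

63.3


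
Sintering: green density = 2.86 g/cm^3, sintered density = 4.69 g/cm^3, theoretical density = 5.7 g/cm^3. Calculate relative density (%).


Relative = 4.69 / 5.7 * 100 = 82.3%

82.3


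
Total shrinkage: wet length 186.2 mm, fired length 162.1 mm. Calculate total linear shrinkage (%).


TS = (186.2 - 162.1) / 186.2 * 100 = 12.94%

12.94


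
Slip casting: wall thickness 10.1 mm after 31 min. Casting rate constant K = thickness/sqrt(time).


K = 10.1 / sqrt(31) = 10.1 / 5.5678 = 1.814 mm/min^0.5

1.814


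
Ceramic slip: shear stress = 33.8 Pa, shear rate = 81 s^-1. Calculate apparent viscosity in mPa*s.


eta = tau/gamma * 1000 = 33.8/81 * 1000 = 417.3 mPa*s

417.3


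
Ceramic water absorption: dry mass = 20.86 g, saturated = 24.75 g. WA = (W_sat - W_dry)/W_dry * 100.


WA = (24.75 - 20.86) / 20.86 * 100 = 18.65%

18.65


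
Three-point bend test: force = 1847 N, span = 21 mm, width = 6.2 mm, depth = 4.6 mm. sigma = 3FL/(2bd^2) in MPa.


sigma = 3*1847*21/(2*6.2*4.6^2) = 443.5 MPa

443.5


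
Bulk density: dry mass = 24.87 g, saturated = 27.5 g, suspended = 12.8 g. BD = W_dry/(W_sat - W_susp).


BD = 24.87 / (27.5 - 12.8) = 24.87 / 14.7 = 1.692 g/cm^3

1.692


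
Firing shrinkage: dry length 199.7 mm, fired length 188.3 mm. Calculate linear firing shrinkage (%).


FS = (199.7 - 188.3) / 199.7 * 100 = 5.71%

5.71


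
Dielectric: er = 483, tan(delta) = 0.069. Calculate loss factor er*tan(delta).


Loss = 483 * 0.069 = 33.327

33.327


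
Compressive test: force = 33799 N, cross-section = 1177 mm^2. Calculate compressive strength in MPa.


CS = 33799 / 1177 = 28.7 MPa

28.7


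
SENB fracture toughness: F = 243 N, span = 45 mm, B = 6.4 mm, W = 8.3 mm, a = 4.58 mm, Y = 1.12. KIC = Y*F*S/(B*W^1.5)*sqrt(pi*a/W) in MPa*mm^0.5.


KIC = 1.12*243*45/(6.4*8.3^1.5)*sqrt(pi*4.58/8.3) = 105.37

105.37


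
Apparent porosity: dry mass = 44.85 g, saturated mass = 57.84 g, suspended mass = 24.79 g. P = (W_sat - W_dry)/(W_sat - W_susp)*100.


P = (57.84 - 44.85) / (57.84 - 24.79) * 100 = 12.99 / 33.05 * 100 = 39.3%

39.3


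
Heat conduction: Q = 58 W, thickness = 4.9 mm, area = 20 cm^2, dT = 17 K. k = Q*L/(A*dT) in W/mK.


k = 58*4.9/1000/(20/10000*17) = 8.36 W/mK

8.36


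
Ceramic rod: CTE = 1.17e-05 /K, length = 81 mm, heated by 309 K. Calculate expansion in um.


dL = 1.17e-05 * 81 * 309 * 1000 = 292.839 um

292.839


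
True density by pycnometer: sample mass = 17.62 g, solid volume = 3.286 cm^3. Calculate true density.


TD = 17.62 / 3.286 = 5.362 g/cm^3

5.362


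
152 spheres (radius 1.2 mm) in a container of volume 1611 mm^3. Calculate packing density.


V_sphere = 4/3*pi*1.2^3 = 7.2382 mm^3
Total V = 152*7.2382 = 1100.2064 mm^3
PD = 1100.2064 / 1611 = 0.683

0.683


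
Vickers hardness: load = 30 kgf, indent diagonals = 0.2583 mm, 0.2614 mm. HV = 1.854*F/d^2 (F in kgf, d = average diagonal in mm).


d_avg = (0.2583+0.2614)/2 = 0.25985 mm
HV = 1.854*30/0.25985^2 = 824

824


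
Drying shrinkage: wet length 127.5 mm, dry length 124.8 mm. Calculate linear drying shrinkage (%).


DS = (127.5 - 124.8) / 127.5 * 100 = 2.12%

2.12


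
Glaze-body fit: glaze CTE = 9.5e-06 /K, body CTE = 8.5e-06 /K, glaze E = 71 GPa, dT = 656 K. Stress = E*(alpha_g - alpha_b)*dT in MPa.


Stress = 71*1000*(9.5e-06 - 8.5e-06)*656 = 46.6 MPa

46.6


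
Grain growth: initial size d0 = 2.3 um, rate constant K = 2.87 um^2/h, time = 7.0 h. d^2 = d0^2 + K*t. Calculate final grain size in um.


d^2 = 2.3^2 + 2.87*7.0 = 25.38
d = sqrt(25.38) = 5.04 um

5.04


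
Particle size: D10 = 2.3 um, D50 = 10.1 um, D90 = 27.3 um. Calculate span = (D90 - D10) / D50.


Span = (27.3 - 2.3) / 10.1 = 25.0 / 10.1 = 2.475

2.475


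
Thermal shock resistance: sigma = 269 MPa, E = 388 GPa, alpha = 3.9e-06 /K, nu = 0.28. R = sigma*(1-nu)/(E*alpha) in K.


R = 269*(1-0.28)/(388*1000*3.9e-06) = 128 K

128


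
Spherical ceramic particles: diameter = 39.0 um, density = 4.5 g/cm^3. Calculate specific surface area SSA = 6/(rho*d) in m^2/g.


SSA = 6 / (4.5 * 39.0) = 0.034 m^2/g

0.034


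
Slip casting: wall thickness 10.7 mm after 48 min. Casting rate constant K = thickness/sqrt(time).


K = 10.7 / sqrt(48) = 10.7 / 6.9282 = 1.544 mm/min^0.5

1.544


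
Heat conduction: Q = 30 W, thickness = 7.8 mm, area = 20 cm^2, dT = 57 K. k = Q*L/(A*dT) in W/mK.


k = 30*7.8/1000/(20/10000*57) = 2.05 W/mK

2.05


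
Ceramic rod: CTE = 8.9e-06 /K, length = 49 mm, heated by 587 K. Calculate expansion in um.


dL = 8.9e-06 * 49 * 587 * 1000 = 255.991 um

255.991


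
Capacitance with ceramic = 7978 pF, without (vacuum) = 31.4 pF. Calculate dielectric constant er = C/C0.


er = 7978 / 31.4 = 254.08

254.08


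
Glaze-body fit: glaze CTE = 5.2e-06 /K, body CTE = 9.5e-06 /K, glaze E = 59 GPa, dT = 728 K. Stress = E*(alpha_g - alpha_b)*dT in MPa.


Stress = 59*1000*(5.2e-06 - 9.5e-06)*728 = -184.7 MPa

-184.7


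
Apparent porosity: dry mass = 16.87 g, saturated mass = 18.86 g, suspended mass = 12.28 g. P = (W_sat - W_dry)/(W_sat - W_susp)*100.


P = (18.86 - 16.87) / (18.86 - 12.28) * 100 = 1.99 / 6.58 * 100 = 30.2%

30.2


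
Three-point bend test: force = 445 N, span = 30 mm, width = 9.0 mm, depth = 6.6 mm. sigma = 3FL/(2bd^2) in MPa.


sigma = 3*445*30/(2*9.0*6.6^2) = 51.1 MPa

51.1


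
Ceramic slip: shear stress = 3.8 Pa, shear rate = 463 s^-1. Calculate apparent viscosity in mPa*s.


eta = tau/gamma * 1000 = 3.8/463 * 1000 = 8.2 mPa*s

8.2


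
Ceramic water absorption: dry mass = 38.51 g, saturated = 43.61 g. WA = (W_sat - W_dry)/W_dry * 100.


WA = (43.61 - 38.51) / 38.51 * 100 = 13.24%

13.24


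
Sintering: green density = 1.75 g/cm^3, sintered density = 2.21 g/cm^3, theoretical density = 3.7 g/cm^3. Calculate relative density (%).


Relative = 2.21 / 3.7 * 100 = 59.7%

59.7


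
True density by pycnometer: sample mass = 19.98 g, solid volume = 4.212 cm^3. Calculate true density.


TD = 19.98 / 4.212 = 4.744 g/cm^3

4.744


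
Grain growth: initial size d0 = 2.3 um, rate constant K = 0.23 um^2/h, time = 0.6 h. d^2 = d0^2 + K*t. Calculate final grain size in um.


d^2 = 2.3^2 + 0.23*0.6 = 5.428
d = sqrt(5.428) = 2.33 um

2.33


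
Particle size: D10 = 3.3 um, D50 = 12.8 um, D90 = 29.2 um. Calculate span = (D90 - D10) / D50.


Span = (29.2 - 3.3) / 12.8 = 25.9 / 12.8 = 2.023

2.023


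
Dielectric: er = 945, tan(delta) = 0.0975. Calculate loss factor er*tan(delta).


Loss = 945 * 0.0975 = 92.138

92.138


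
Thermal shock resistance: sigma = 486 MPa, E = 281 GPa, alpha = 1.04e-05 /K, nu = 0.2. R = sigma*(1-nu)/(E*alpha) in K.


R = 486*(1-0.2)/(281*1000*1.04e-05) = 133 K

133


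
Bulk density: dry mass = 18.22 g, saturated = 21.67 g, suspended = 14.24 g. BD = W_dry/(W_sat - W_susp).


BD = 18.22 / (21.67 - 14.24) = 18.22 / 7.43 = 2.452 g/cm^3

2.452


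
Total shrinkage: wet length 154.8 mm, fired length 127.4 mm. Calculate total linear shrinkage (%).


TS = (154.8 - 127.4) / 154.8 * 100 = 17.7%

17.7


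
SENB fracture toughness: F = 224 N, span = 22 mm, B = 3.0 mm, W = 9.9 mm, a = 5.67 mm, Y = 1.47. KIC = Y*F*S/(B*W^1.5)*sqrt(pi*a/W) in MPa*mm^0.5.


KIC = 1.47*224*22/(3.0*9.9^1.5)*sqrt(pi*5.67/9.9) = 103.98

103.98


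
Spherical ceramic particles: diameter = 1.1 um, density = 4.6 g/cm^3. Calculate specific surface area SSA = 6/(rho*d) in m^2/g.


SSA = 6 / (4.6 * 1.1) = 1.186 m^2/g

1.186


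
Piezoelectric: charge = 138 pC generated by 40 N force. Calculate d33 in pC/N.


d33 = 138 / 40 = 3.5 pC/N

3.5


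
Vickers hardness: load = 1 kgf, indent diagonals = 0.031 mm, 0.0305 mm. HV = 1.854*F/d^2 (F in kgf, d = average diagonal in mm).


d_avg = (0.031+0.0305)/2 = 0.03075 mm
HV = 1.854*1/0.03075^2 = 1961

1961


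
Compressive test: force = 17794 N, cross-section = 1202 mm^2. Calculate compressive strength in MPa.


CS = 17794 / 1202 = 14.8 MPa

14.8


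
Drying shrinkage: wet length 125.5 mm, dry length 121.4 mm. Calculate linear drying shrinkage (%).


DS = (125.5 - 121.4) / 125.5 * 100 = 3.27%

3.27


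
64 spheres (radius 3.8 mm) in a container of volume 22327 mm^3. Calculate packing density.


V_sphere = 4/3*pi*3.8^3 = 229.8473 mm^3
Total V = 64*229.8473 = 14710.2272 mm^3
PD = 14710.2272 / 22327 = 0.659

0.659


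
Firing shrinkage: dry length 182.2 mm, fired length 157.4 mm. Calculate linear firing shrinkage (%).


FS = (182.2 - 157.4) / 182.2 * 100 = 13.61%

13.61


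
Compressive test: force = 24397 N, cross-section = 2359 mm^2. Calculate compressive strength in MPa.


CS = 24397 / 2359 = 10.3 MPa

10.3


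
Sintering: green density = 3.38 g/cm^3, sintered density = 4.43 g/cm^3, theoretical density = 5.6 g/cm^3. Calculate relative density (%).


Relative = 4.43 / 5.6 * 100 = 79.1%

79.1


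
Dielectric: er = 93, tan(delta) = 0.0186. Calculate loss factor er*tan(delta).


Loss = 93 * 0.0186 = 1.73

1.73


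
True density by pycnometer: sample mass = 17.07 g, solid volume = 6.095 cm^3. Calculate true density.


TD = 17.07 / 6.095 = 2.801 g/cm^3

2.801


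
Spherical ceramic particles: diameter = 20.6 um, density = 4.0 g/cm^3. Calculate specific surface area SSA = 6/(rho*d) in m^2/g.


SSA = 6 / (4.0 * 20.6) = 0.073 m^2/g

0.073


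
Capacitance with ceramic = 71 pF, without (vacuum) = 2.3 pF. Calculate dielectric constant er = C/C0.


er = 71 / 2.3 = 30.87

30.87


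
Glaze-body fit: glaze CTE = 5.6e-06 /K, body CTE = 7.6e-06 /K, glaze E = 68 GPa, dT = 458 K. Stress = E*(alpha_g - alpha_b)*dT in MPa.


Stress = 68*1000*(5.6e-06 - 7.6e-06)*458 = -62.3 MPa

-62.3


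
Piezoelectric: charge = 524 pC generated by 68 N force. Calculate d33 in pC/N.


d33 = 524 / 68 = 7.7 pC/N

7.7


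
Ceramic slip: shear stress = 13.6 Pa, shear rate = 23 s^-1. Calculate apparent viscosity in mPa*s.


eta = tau/gamma * 1000 = 13.6/23 * 1000 = 591.3 mPa*s

591.3


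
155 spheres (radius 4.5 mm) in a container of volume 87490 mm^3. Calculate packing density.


V_sphere = 4/3*pi*4.5^3 = 381.7035 mm^3
Total V = 155*381.7035 = 59164.0425 mm^3
PD = 59164.0425 / 87490 = 0.676

0.676


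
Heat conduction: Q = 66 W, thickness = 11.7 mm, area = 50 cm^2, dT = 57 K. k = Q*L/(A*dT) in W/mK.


k = 66*11.7/1000/(50/10000*57) = 2.71 W/mK

2.71


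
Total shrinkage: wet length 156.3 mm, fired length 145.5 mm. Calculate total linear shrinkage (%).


TS = (156.3 - 145.5) / 156.3 * 100 = 6.91%

6.91


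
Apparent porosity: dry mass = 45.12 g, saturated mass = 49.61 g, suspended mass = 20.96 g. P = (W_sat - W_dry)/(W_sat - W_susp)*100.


P = (49.61 - 45.12) / (49.61 - 20.96) * 100 = 4.49 / 28.65 * 100 = 15.7%

15.7


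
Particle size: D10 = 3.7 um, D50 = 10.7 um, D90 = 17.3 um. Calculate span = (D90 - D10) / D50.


Span = (17.3 - 3.7) / 10.7 = 13.6 / 10.7 = 1.271

1.271


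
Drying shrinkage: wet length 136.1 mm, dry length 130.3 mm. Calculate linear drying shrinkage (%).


DS = (136.1 - 130.3) / 136.1 * 100 = 4.26%

4.26


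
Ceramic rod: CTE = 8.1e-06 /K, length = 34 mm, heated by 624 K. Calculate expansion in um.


dL = 8.1e-06 * 34 * 624 * 1000 = 171.85 um

171.85


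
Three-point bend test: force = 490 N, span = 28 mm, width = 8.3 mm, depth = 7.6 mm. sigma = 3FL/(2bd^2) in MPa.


sigma = 3*490*28/(2*8.3*7.6^2) = 42.9 MPa

42.9


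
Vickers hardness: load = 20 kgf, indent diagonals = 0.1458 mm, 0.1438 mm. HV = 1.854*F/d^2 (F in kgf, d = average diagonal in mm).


d_avg = (0.1458+0.1438)/2 = 0.1448 mm
HV = 1.854*20/0.1448^2 = 1768

1768


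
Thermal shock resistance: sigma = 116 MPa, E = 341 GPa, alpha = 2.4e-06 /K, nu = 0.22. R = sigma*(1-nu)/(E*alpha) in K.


R = 116*(1-0.22)/(341*1000*2.4e-06) = 111 K

111


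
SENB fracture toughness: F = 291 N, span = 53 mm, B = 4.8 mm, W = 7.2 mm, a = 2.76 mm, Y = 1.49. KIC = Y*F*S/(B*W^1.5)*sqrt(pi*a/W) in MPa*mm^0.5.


KIC = 1.49*291*53/(4.8*7.2^1.5)*sqrt(pi*2.76/7.2) = 271.94

271.94


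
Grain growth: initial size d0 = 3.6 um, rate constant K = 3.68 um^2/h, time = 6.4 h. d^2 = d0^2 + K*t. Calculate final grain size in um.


d^2 = 3.6^2 + 3.68*6.4 = 36.512
d = sqrt(36.512) = 6.04 um

6.04


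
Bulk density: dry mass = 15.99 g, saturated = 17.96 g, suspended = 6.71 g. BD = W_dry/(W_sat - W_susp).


BD = 15.99 / (17.96 - 6.71) = 15.99 / 11.25 = 1.421 g/cm^3

1.421


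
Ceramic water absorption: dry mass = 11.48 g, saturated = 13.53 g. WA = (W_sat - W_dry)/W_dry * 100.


WA = (13.53 - 11.48) / 11.48 * 100 = 17.86%

17.86


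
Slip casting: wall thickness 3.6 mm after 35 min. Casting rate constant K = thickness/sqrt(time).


K = 3.6 / sqrt(35) = 3.6 / 5.9161 = 0.609 mm/min^0.5

0.609


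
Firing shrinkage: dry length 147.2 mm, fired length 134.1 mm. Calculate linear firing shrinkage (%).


FS = (147.2 - 134.1) / 147.2 * 100 = 8.9%

8.9


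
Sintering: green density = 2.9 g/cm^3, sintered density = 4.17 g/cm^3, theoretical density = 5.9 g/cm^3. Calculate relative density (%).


Relative = 4.17 / 5.9 * 100 = 70.7%

70.7


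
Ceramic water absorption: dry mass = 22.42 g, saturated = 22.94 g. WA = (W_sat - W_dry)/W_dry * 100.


WA = (22.94 - 22.42) / 22.42 * 100 = 2.32%

2.32


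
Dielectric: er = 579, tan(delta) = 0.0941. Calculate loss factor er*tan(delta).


Loss = 579 * 0.0941 = 54.484

54.484


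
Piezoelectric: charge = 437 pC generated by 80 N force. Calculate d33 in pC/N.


d33 = 437 / 80 = 5.5 pC/N

5.5


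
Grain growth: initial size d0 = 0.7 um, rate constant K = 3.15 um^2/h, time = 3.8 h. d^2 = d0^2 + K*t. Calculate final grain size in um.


d^2 = 0.7^2 + 3.15*3.8 = 12.46
d = sqrt(12.46) = 3.53 um

3.53


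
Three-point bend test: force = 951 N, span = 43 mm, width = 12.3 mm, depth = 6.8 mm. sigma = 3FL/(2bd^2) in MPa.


sigma = 3*951*43/(2*12.3*6.8^2) = 107.8 MPa

107.8


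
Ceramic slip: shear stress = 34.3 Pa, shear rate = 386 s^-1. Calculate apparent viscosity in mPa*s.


eta = tau/gamma * 1000 = 34.3/386 * 1000 = 88.9 mPa*s

88.9


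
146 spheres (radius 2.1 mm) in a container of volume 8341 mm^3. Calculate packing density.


V_sphere = 4/3*pi*2.1^3 = 38.7924 mm^3
Total V = 146*38.7924 = 5663.6904 mm^3
PD = 5663.6904 / 8341 = 0.679

0.679


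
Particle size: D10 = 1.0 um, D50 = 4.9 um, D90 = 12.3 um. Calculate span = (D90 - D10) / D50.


Span = (12.3 - 1.0) / 4.9 = 11.3 / 4.9 = 2.306

2.306


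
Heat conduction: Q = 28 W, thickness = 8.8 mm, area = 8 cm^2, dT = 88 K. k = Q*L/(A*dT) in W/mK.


k = 28*8.8/1000/(8/10000*88) = 3.5 W/mK

3.5


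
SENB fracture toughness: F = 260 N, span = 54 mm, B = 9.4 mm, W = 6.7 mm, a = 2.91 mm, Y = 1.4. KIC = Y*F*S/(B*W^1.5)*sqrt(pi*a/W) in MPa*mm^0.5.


KIC = 1.4*260*54/(9.4*6.7^1.5)*sqrt(pi*2.91/6.7) = 140.84

140.84


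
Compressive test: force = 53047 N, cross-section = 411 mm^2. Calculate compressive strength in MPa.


CS = 53047 / 411 = 129.1 MPa

129.1


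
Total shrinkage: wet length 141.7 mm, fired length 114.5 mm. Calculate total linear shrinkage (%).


TS = (141.7 - 114.5) / 141.7 * 100 = 19.2%

19.2


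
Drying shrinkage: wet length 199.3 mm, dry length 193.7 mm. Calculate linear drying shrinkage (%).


DS = (199.3 - 193.7) / 199.3 * 100 = 2.81%

2.81


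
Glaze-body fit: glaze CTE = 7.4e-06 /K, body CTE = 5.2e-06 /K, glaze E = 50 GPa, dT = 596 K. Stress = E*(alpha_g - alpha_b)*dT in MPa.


Stress = 50*1000*(7.4e-06 - 5.2e-06)*596 = 65.6 MPa

65.6


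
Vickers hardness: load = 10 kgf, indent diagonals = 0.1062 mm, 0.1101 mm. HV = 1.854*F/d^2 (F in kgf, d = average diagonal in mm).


d_avg = (0.1062+0.1101)/2 = 0.10815 mm
HV = 1.854*10/0.10815^2 = 1585

1585


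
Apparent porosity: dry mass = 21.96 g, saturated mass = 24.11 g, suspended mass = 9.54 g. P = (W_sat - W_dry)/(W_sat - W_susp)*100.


P = (24.11 - 21.96) / (24.11 - 9.54) * 100 = 2.15 / 14.57 * 100 = 14.8%

14.8


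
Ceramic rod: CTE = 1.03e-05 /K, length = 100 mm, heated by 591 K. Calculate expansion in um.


dL = 1.03e-05 * 100 * 591 * 1000 = 608.73 um

608.73


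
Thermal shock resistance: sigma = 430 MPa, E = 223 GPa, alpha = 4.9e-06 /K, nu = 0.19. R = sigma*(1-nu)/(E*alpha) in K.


R = 430*(1-0.19)/(223*1000*4.9e-06) = 319 K

319


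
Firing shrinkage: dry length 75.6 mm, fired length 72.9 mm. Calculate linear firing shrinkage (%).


FS = (75.6 - 72.9) / 75.6 * 100 = 3.57%

3.57


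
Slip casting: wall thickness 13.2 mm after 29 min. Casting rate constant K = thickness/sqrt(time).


K = 13.2 / sqrt(29) = 13.2 / 5.3852 = 2.451 mm/min^0.5

2.451


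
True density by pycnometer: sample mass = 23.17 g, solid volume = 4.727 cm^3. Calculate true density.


TD = 23.17 / 4.727 = 4.902 g/cm^3

4.902


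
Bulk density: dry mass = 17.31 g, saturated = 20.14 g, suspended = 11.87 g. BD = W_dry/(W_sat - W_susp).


BD = 17.31 / (20.14 - 11.87) = 17.31 / 8.27 = 2.093 g/cm^3

2.093


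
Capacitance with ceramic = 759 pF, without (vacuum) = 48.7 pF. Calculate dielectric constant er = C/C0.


er = 759 / 48.7 = 15.59

15.59


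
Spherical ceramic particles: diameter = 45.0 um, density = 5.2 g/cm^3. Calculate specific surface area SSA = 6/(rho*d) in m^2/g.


SSA = 6 / (5.2 * 45.0) = 0.026 m^2/g

0.026


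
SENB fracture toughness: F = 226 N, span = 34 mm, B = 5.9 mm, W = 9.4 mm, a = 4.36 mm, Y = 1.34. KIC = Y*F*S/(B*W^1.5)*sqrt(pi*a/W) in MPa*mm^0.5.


KIC = 1.34*226*34/(5.9*9.4^1.5)*sqrt(pi*4.36/9.4) = 73.1

73.1


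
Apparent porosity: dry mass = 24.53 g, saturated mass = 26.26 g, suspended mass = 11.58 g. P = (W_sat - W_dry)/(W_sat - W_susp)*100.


P = (26.26 - 24.53) / (26.26 - 11.58) * 100 = 1.73 / 14.68 * 100 = 11.8%

11.8


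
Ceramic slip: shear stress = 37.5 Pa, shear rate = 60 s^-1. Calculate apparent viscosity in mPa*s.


eta = tau/gamma * 1000 = 37.5/60 * 1000 = 625.0 mPa*s

625.0


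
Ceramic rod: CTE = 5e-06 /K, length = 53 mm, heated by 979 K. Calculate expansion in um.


dL = 5e-06 * 53 * 979 * 1000 = 259.435 um

259.435


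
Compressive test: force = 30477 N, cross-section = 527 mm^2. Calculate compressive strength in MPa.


CS = 30477 / 527 = 57.8 MPa

57.8


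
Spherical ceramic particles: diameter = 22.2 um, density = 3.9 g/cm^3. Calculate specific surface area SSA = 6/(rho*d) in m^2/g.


SSA = 6 / (3.9 * 22.2) = 0.069 m^2/g

0.069


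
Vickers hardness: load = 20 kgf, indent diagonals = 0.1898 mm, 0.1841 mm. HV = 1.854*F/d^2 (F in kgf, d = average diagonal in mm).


d_avg = (0.1898+0.1841)/2 = 0.18695 mm
HV = 1.854*20/0.18695^2 = 1061

1061


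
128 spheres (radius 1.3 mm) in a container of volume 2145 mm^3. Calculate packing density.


V_sphere = 4/3*pi*1.3^3 = 9.2028 mm^3
Total V = 128*9.2028 = 1177.9584 mm^3
PD = 1177.9584 / 2145 = 0.549

0.549


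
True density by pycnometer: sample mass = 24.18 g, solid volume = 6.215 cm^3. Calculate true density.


TD = 24.18 / 6.215 = 3.891 g/cm^3

3.891


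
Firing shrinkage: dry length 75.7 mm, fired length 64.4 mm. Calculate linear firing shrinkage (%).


FS = (75.7 - 64.4) / 75.7 * 100 = 14.93%

14.93


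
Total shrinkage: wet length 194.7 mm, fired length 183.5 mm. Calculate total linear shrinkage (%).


TS = (194.7 - 183.5) / 194.7 * 100 = 5.75%

5.75


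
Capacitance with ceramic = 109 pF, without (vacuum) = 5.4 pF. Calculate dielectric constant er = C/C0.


er = 109 / 5.4 = 20.19

20.19


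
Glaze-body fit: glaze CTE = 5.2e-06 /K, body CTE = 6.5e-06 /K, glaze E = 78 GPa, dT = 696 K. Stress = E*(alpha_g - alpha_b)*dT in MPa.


Stress = 78*1000*(5.2e-06 - 6.5e-06)*696 = -70.6 MPa

-70.6


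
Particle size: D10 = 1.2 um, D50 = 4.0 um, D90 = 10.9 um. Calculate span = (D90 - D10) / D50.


Span = (10.9 - 1.2) / 4.0 = 9.7 / 4.0 = 2.425

2.425


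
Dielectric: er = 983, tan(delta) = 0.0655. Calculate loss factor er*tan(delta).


Loss = 983 * 0.0655 = 64.387

64.387


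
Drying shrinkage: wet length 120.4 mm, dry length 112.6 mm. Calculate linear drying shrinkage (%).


DS = (120.4 - 112.6) / 120.4 * 100 = 6.48%

6.48


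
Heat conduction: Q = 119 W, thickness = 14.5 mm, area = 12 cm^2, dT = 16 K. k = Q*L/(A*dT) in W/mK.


k = 119*14.5/1000/(12/10000*16) = 89.87 W/mK

89.87


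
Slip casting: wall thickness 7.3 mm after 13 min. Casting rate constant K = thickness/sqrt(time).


K = 7.3 / sqrt(13) = 7.3 / 3.6056 = 2.025 mm/min^0.5

2.025


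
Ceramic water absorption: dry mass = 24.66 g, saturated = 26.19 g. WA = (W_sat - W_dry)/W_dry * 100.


WA = (26.19 - 24.66) / 24.66 * 100 = 6.2%

6.2


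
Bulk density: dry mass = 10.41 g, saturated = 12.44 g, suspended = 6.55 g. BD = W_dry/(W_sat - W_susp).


BD = 10.41 / (12.44 - 6.55) = 10.41 / 5.89 = 1.767 g/cm^3

1.767


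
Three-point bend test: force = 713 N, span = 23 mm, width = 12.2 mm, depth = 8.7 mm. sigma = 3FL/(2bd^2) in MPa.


sigma = 3*713*23/(2*12.2*8.7^2) = 26.6 MPa

26.6


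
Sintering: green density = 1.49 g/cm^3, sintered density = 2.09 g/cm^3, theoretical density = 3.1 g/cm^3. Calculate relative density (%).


Relative = 2.09 / 3.1 * 100 = 67.4%

67.4


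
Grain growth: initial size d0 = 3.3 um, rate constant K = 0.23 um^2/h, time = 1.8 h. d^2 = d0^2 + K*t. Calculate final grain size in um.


d^2 = 3.3^2 + 0.23*1.8 = 11.304
d = sqrt(11.304) = 3.36 um

3.36


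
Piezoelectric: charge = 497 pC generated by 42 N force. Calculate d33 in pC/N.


d33 = 497 / 42 = 11.8 pC/N

11.8


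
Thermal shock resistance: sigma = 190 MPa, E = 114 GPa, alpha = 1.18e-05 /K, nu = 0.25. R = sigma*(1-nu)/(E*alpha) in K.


R = 190*(1-0.25)/(114*1000*1.18e-05) = 106 K

106


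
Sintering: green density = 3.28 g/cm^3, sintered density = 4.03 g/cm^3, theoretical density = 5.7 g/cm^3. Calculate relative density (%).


Relative = 4.03 / 5.7 * 100 = 70.7%

70.7


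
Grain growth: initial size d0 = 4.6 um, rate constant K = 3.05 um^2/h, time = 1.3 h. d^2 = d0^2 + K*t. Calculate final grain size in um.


d^2 = 4.6^2 + 3.05*1.3 = 25.125
d = sqrt(25.125) = 5.01 um

5.01


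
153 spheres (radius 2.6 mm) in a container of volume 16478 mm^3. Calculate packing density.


V_sphere = 4/3*pi*2.6^3 = 73.6222 mm^3
Total V = 153*73.6222 = 11264.1966 mm^3
PD = 11264.1966 / 16478 = 0.684

0.684


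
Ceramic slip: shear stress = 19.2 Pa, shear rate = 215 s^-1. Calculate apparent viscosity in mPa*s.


eta = tau/gamma * 1000 = 19.2/215 * 1000 = 89.3 mPa*s

89.3


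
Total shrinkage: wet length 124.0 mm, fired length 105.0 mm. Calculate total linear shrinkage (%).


TS = (124.0 - 105.0) / 124.0 * 100 = 15.32%

15.32


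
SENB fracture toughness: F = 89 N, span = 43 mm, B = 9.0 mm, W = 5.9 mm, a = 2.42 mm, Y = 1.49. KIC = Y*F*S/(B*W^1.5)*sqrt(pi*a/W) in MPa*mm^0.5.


KIC = 1.49*89*43/(9.0*5.9^1.5)*sqrt(pi*2.42/5.9) = 50.19

50.19


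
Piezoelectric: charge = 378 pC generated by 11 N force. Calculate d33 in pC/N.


d33 = 378 / 11 = 34.4 pC/N

34.4


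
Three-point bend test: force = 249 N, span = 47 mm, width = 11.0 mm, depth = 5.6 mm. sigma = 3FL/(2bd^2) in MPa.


sigma = 3*249*47/(2*11.0*5.6^2) = 50.9 MPa

50.9


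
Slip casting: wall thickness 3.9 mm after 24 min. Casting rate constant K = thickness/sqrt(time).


K = 3.9 / sqrt(24) = 3.9 / 4.899 = 0.796 mm/min^0.5

0.796


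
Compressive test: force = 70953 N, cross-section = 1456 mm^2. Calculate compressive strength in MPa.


CS = 70953 / 1456 = 48.7 MPa

48.7


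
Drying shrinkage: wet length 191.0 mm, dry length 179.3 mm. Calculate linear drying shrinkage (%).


DS = (191.0 - 179.3) / 191.0 * 100 = 6.13%

6.13


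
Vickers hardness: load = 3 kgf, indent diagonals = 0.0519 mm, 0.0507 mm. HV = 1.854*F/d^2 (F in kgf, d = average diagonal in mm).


d_avg = (0.0519+0.0507)/2 = 0.0513 mm
HV = 1.854*3/0.0513^2 = 2113

2113


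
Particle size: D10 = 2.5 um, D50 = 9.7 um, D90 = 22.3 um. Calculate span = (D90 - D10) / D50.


Span = (22.3 - 2.5) / 9.7 = 19.8 / 9.7 = 2.041

2.041


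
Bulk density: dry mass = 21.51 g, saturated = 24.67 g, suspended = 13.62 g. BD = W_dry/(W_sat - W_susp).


BD = 21.51 / (24.67 - 13.62) = 21.51 / 11.05 = 1.947 g/cm^3

1.947


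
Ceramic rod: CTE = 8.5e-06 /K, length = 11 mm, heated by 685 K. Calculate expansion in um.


dL = 8.5e-06 * 11 * 685 * 1000 = 64.048 um

64.048


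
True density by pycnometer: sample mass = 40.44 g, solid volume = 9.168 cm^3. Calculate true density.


TD = 40.44 / 9.168 = 4.411 g/cm^3

4.411


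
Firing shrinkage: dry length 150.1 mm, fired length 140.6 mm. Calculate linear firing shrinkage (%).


FS = (150.1 - 140.6) / 150.1 * 100 = 6.33%

6.33


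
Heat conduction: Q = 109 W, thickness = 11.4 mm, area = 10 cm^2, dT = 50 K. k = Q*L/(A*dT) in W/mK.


k = 109*11.4/1000/(10/10000*50) = 24.85 W/mK

24.85


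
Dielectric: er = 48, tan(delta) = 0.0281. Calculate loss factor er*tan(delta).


Loss = 48 * 0.0281 = 1.349

1.349


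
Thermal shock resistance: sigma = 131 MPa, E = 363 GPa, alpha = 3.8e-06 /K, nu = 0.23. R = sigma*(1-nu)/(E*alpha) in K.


R = 131*(1-0.23)/(363*1000*3.8e-06) = 73 K

73
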